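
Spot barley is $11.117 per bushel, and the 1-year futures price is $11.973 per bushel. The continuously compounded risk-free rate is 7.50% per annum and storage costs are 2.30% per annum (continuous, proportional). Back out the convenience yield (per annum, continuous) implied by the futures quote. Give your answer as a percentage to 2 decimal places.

F = S·e^((r+u−y)T) ⇒ (r+u−y) = ln(F/S)/T
ln(11.973/11.117) = 0.074179; /T ⇒ 0.074179
y = r + u − ln(F/S)/T = 0.0750 + 0.0230 − 0.074179 = 0.023821
y = 2.38%

2.38%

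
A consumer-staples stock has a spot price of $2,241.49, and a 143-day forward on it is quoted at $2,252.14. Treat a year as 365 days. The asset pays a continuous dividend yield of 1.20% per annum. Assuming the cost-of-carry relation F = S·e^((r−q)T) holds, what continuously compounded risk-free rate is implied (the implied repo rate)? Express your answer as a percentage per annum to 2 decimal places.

From F = S·e^((r−q)T): (r − q) = ln(F/S)/T
ln(2252.14/2241.49) = ln(1.004751) = 0.004740
(r − q) = 0.004740 / (143/365) = 0.012099
r = ln(F/S)/T + q = 0.012099 + 0.0120 = 0.024099
r = 2.41%

2.41%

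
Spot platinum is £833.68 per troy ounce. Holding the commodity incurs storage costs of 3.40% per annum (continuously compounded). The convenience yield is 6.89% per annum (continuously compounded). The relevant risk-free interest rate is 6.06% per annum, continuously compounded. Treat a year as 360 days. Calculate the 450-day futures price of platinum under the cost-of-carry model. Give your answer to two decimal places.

£860.90 per troy ounce

Net carry = r + u − y = 0.0606 + 0.0340 − 0.0689 = 0.0257
F = S·e^((r+u−y)T) = 833.68 · e^(0.0257 × 450/360) = 833.68 · e^0.032125
= 833.68 × 1.032647 = £860.90 per troy ounce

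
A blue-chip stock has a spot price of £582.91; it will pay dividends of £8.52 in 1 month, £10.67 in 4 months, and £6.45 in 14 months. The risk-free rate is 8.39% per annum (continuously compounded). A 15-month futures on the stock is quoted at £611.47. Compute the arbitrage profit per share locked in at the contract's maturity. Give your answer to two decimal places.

PV(dividends) I = 8.52·e^(−0.0839·1/12) + 10.67·e^(−0.0839·4/12) + 6.45·e^(−0.0839·14/12) = 24.6849
Fair futures F* = (S − I)·e^(rT) = (582.91 − 24.6849)·e^0.104875 = 558.2251 × 1.110572 = 619.9492
Market £611.47 < fair 619.9492: forward underpriced → reverse cash-and-carry (short the stock, invest proceeds at r, pay the dividends, go long the forward).
Profit at T = |F_mkt − F*| = |611.47 − 619.9492| = £8.48 per share

£8.48 per share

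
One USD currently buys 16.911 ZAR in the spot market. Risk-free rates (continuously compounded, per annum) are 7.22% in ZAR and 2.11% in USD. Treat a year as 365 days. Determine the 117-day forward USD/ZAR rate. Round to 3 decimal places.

17.190

F = S·e^((r_ZAR − r_USD)T) = 16.911 · e^((0.0722 − 0.0211) × 117/365)
= 16.911 · e^0.016380 = 16.911 × 1.016515
F = 17.190 ZAR per USD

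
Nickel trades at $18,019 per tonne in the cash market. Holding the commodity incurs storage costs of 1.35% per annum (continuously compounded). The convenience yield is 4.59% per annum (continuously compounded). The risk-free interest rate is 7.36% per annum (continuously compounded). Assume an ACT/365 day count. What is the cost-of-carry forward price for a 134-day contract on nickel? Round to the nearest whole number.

$18,294 per tonne

Net carry = r + u − y = 0.0736 + 0.0135 − 0.0459 = 0.0412
F = S·e^((r+u−y)T) = 18019 · e^(0.0412 × 134/365) = 18019 · e^0.015125
= 18019 × 1.015240 = $18,294 per tonne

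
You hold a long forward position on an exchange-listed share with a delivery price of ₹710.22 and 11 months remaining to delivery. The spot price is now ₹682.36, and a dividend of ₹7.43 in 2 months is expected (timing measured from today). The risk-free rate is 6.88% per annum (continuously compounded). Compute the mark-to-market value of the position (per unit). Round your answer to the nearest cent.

₹8.20

PV(remaining dividends) I = 7.43·e^(−0.0688·2/12) = 7.3453
Current forward F = (S − I)·e^(rT) = (682.36 − 7.3453)·e^(0.0688·11/12) = 675.0147 × 1.065098 = 718.9568
Value (long) = (F − K)·e^(−rT) = (718.9568 − 710.22) × 0.938881 = 8.2028
Value = ₹8.20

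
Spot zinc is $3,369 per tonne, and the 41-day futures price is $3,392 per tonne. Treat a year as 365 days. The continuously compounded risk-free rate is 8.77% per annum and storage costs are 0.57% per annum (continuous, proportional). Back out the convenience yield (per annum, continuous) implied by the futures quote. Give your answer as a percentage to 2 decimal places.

F = S·e^((r+u−y)T) ⇒ (r+u−y) = ln(F/S)/T
ln(3392/3369) = 0.006804; /T ⇒ 0.060572
y = r + u − ln(F/S)/T = 0.0877 + 0.0057 − 0.060572 = 0.032828
y = 3.28%

3.28%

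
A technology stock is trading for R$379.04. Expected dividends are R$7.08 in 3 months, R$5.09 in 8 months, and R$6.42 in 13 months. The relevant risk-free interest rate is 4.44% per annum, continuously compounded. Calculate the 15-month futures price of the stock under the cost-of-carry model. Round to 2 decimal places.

R$381.58

PV(dividends) I = 7.08·e^(−0.0444·3/12) + 5.09·e^(−0.0444·8/12) + 6.42·e^(−0.0444·13/12)
I = 7.0018 + 4.9415 + 6.1185 = 18.0618
F = (S − I)·e^(rT) = (379.04 − 18.0618) · e^(0.0444·15/12)
= 360.9782 · e^0.055500 = 360.9782 × 1.057069 = R$381.58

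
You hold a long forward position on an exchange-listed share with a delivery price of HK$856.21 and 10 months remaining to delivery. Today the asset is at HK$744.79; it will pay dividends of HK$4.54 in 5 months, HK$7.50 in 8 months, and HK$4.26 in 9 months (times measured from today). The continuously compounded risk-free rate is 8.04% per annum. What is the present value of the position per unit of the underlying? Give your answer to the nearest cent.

-HK$71.44

PV(remaining dividends) I = 4.54·e^(−0.0804·5/12) + 7.50·e^(−0.0804·8/12) + 4.26·e^(−0.0804·9/12) = 15.5097
Current forward F = (S − I)·e^(rT) = (744.79 − 15.5097)·e^(0.0804·10/12) = 729.2803 × 1.069295 = 779.8158
Value (long) = (F − K)·e^(−rT) = (779.8158 − 856.21) × 0.935195 = -71.4435
Value = -HK$71.44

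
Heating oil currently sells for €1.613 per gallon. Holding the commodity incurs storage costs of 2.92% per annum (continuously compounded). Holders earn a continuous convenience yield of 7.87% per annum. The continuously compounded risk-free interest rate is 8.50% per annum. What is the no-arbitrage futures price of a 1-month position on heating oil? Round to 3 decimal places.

€1.618 per gallon

Net carry = r + u − y = 0.0850 + 0.0292 − 0.0787 = 0.0355
F = S·e^((r+u−y)T) = 1.613 · e^(0.0355 × 1/12) = 1.613 · e^0.002958
= 1.613 × 1.002962 = €1.618 per gallon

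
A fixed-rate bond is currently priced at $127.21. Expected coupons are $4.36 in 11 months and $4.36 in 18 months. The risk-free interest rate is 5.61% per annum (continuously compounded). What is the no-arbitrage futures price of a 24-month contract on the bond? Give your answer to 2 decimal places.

$133.20

PV(coupons) I = 4.36·e^(−0.0561·11/12) + 4.36·e^(−0.0561·18/12)
I = 4.1415 + 4.0081 = 8.1496
F = (S − I)·e^(rT) = (127.21 − 8.1496) · e^(0.0561·24/12)
= 119.0604 · e^0.112200 = 119.0604 × 1.118737 = $133.20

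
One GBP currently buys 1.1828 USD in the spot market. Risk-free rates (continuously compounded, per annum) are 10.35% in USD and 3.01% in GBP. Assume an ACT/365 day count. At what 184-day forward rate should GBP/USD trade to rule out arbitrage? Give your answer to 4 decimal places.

1.2274

F = S·e^((r_USD − r_GBP)T) = 1.1828 · e^((0.1035 − 0.0301) × 184/365)
= 1.1828 · e^0.037002 = 1.1828 × 1.037695
F = 1.2274 USD per GBP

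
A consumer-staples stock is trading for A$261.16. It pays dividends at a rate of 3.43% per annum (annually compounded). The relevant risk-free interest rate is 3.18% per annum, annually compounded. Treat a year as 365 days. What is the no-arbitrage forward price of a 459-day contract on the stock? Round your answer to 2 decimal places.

F = S · (1+r)^T / (1+q)^T
= 261.16 × 1.040152 / 1.043322 = 261.16 × 0.996962
F = A$260.37

A$260.37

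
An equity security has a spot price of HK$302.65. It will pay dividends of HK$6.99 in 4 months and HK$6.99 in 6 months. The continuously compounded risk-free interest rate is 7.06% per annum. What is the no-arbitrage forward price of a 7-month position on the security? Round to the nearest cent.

HK$301.23

PV(dividends) I = 6.99·e^(−0.0706·4/12) + 6.99·e^(−0.0706·6/12)
I = 6.8274 + 6.7476 = 13.5750
F = (S − I)·e^(rT) = (302.65 − 13.5750) · e^(0.0706·7/12)
= 289.0750 · e^0.041183 = 289.0750 × 1.042043 = HK$301.23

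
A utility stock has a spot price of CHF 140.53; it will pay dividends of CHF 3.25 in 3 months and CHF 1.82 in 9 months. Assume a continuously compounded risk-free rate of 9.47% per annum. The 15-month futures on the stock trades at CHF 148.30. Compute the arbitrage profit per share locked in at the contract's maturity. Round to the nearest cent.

PV(dividends) I = 3.25·e^(−0.0947·3/12) + 1.82·e^(−0.0947·9/12) = 4.8692
Fair futures F* = (S − I)·e^(rT) = (140.53 − 4.8692)·e^0.118375 = 135.6608 × 1.125666 = 152.7088
Market CHF 148.30 < fair 152.7088: forward underpriced → reverse cash-and-carry (short the stock, invest proceeds at r, pay the dividends, go long the forward).
Profit at T = |F_mkt − F*| = |148.30 − 152.7088| = CHF 4.41 per share

CHF 4.41 per share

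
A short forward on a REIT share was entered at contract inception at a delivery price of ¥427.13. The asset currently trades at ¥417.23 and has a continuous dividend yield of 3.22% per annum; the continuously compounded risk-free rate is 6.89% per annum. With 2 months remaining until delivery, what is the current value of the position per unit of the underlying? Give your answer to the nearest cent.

Current fair forward for the remaining 2 months: F = S·e^((r − q)·T), (r − q) = 0.0689 − 0.0322 = 0.0367
F = 417.23 · e^(0.0367 × 2/12) = 417.23 × 1.006135 = 419.7897
Value of long forward = (F − K)·e^(−rT) = (419.7897 − 427.13) · e^(−0.0689·2/12)
= -7.3403 × 0.988582 = -7.26
Short position value = −(long value) = ¥7.26

¥7.26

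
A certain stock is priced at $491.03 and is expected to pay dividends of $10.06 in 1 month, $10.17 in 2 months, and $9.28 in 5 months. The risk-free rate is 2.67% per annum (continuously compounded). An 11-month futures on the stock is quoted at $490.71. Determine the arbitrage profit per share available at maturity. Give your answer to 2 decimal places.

$17.58 per share

PV(dividends) I = 10.06·e^(−0.0267·1/12) + 10.17·e^(−0.0267·2/12) + 9.28·e^(−0.0267·5/12) = 29.3398
Fair futures F* = (S − I)·e^(rT) = (491.03 − 29.3398)·e^0.024475 = 461.6902 × 1.024777 = 473.1295
Market $490.71 > fair 473.1295: forward overpriced → cash-and-carry (borrow at r, buy the stock and collect the dividends, short the forward).
Profit at T = |F_mkt − F*| = |490.71 − 473.1295| = $17.58 per share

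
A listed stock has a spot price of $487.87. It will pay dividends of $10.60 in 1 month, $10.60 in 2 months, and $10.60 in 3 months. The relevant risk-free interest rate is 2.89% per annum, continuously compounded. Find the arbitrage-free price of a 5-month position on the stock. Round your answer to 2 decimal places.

$461.75

PV(dividends) I = 10.60·e^(−0.0289·1/12) + 10.60·e^(−0.0289·2/12) + 10.60·e^(−0.0289·3/12)
I = 10.5745 + 10.5491 + 10.5237 = 31.6473
F = (S − I)·e^(rT) = (487.87 − 31.6473) · e^(0.0289·5/12)
= 456.2227 · e^0.012042 = 456.2227 × 1.012115 = $461.75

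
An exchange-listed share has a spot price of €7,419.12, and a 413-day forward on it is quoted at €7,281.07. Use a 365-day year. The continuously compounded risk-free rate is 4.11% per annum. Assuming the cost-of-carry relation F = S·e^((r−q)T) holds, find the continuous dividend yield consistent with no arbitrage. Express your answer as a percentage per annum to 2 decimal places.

5.77%

From F = S·e^((r−q)T): (r − q) = ln(F/S)/T
ln(7281.07/7419.12) = ln(0.981393) = -0.018782
(r − q) = -0.018782 / (413/365) = -0.016599
q = r − ln(F/S)/T = 0.0411 + 0.016599 = 0.057699
q = 5.77%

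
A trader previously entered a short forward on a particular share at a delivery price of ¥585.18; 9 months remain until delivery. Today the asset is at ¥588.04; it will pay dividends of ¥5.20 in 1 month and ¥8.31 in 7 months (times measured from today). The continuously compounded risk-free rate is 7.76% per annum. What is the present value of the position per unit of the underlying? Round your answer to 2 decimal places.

-¥22.84

PV(remaining dividends) I = 5.20·e^(−0.0776·1/12) + 8.31·e^(−0.0776·7/12) = 13.1087
Current forward F = (S − I)·e^(rT) = (588.04 − 13.1087)·e^(0.0776·9/12) = 574.9313 × 1.059927 = 609.3852
Value (long) = (F − K)·e^(−rT) = (609.3852 − 585.18) × 0.943461 = 22.8367
Short position value = −(long value) = -¥22.84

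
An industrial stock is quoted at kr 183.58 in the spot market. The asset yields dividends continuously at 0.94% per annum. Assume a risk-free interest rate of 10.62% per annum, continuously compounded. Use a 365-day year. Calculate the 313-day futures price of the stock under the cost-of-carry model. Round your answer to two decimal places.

F = S·e^((r − q)T) = 183.58 · e^((0.1062 − 0.0094) × 313/365)
= 183.58 · e^0.083009 = 183.58 × 1.086552
F = kr 199.47

kr 199.47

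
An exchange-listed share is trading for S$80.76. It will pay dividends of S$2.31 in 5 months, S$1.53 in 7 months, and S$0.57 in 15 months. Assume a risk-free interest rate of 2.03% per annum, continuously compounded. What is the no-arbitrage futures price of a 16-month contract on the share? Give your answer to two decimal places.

PV(dividends) I = 2.31·e^(−0.0203·5/12) + 1.53·e^(−0.0203·7/12) + 0.57·e^(−0.0203·15/12)
I = 2.2905 + 1.5120 + 0.5557 = 4.3582
F = (S − I)·e^(rT) = (80.76 − 4.3582) · e^(0.0203·16/12)
= 76.4018 · e^0.027067 = 76.4018 × 1.027437 = S$78.50

S$78.50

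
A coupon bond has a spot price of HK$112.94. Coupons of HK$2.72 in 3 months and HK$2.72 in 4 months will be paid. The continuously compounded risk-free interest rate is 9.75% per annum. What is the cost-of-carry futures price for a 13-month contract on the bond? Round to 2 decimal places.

PV(coupons) I = 2.72·e^(−0.0975·3/12) + 2.72·e^(−0.0975·4/12)
I = 2.6545 + 2.6330 = 5.2875
F = (S − I)·e^(rT) = (112.94 − 5.2875) · e^(0.0975·13/12)
= 107.6525 · e^0.105625 = 107.6525 × 1.111405 = HK$119.65

HK$119.65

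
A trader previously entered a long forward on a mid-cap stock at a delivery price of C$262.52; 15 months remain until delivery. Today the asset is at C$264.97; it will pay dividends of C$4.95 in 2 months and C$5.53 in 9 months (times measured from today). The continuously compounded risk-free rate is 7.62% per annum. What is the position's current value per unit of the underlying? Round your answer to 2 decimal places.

C$16.19

PV(remaining dividends) I = 4.95·e^(−0.0762·2/12) + 5.53·e^(−0.0762·9/12) = 10.1104
Current forward F = (S − I)·e^(rT) = (264.97 − 10.1104)·e^(0.0762·15/12) = 254.8596 × 1.099934 = 280.3287
Value (long) = (F − K)·e^(−rT) = (280.3287 − 262.52) × 0.909146 = 16.1907
Value = C$16.19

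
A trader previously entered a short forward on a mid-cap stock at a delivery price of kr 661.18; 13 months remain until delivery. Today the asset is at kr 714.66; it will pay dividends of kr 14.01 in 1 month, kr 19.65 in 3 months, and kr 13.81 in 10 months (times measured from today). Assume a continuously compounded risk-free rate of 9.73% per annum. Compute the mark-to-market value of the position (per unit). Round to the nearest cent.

-kr 73.82

PV(remaining dividends) I = 14.01·e^(−0.0973·1/12) + 19.65·e^(−0.0973·3/12) + 13.81·e^(−0.0973·10/12) = 45.8091
Current forward F = (S − I)·e^(rT) = (714.66 − 45.8091)·e^(0.0973·13/12) = 668.8509 × 1.111164 = 743.2030
Value (long) = (F − K)·e^(−rT) = (743.2030 − 661.18) × 0.899957 = 73.8172
Short position value = −(long value) = -kr 73.82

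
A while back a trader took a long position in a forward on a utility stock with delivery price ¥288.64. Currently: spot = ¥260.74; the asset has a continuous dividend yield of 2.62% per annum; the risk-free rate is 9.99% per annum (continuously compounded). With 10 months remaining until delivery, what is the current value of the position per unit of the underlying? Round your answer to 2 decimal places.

-¥10.47

Current fair forward for the remaining 10 months: F = S·e^((r − q)·T), (r − q) = 0.0999 − 0.0262 = 0.0737
F = 260.74 · e^(0.0737 × 10/12) = 260.74 × 1.063342 = 277.2558
Value of long forward = (F − K)·e^(−rT) = (277.2558 − 288.64) · e^(−0.0999·10/12)
= -11.3842 × 0.920121 = -10.47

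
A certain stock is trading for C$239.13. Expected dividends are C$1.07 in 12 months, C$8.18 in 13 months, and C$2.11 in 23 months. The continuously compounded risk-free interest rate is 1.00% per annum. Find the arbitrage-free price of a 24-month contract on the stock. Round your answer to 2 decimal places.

PV(dividends) I = 1.07·e^(−0.0100·12/12) + 8.18·e^(−0.0100·13/12) + 2.11·e^(−0.0100·23/12)
I = 1.0594 + 8.0919 + 2.0699 = 11.2212
F = (S − I)·e^(rT) = (239.13 − 11.2212) · e^(0.0100·24/12)
= 227.9088 · e^0.020000 = 227.9088 × 1.020201 = C$232.51

C$232.51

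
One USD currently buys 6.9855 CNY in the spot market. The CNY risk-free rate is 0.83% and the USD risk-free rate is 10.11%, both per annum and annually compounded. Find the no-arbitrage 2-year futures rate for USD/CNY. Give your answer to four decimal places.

By covered interest parity, F = S · (1+r_CNY)^T / (1+r_USD)^T
= 6.9855 × 1.016669 / 1.212421 = 6.9855 × 0.838545
F = 5.8577 CNY per USD

5.8577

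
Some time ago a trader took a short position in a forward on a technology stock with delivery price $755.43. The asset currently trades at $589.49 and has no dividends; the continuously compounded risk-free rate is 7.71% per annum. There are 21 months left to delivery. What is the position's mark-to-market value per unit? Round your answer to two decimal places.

Current fair forward for the remaining 21 months: F = S·e^(r·T), r = 0.0771
F = 589.49 · e^(0.0771 × 21/12) = 589.49 × 1.144451 = 674.6424
Value of long forward = (F − K)·e^(−rT) = (674.6424 − 755.43) · e^(−0.0771·21/12)
= -80.7876 × 0.873781 = -70.59
Short position value = −(long value) = $70.59

$70.59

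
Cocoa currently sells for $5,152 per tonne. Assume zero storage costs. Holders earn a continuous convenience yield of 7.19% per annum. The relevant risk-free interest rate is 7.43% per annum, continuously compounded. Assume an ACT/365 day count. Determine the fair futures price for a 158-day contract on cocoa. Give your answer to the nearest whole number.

$5,157 per tonne

Net carry = r + u − y = 0.0743 + 0.0000 − 0.0719 = 0.0024
F = S·e^((r+u−y)T) = 5152 · e^(0.0024 × 158/365) = 5152 · e^0.001039
= 5152 × 1.001040 = $5,157 per tonne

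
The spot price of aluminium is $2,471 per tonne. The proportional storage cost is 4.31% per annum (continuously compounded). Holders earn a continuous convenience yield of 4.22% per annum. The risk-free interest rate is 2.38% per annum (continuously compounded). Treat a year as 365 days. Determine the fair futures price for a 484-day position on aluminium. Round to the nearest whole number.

$2,553 per tonne

Net carry = r + u − y = 0.0238 + 0.0431 − 0.0422 = 0.0247
F = S·e^((r+u−y)T) = 2471 · e^(0.0247 × 484/365) = 2471 · e^0.032753
= 2471 × 1.033295 = $2,553 per tonne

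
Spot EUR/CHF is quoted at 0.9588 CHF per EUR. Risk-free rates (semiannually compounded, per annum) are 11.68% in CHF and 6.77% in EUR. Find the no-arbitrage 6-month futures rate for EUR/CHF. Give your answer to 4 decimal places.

By covered interest parity, F = S · (1+r_CHF/2)^(2T) / (1+r_EUR/2)^(2T)
= 0.9588 × 1.058400 / 1.033850 = 0.9588 × 1.023746
F = 0.9816 CHF per EUR

0.9816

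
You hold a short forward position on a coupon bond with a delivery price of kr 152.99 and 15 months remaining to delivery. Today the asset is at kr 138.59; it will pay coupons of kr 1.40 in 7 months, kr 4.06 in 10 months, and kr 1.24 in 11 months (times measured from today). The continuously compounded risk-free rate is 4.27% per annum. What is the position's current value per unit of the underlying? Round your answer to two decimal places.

kr 12.92

PV(remaining coupons) I = 1.40·e^(−0.0427·7/12) + 4.06·e^(−0.0427·10/12) + 1.24·e^(−0.0427·11/12) = 6.4760
Current forward F = (S − I)·e^(rT) = (138.59 − 6.4760)·e^(0.0427·15/12) = 132.1140 × 1.054825 = 139.3572
Value (long) = (F − K)·e^(−rT) = (139.3572 − 152.99) × 0.948024 = -12.9242
Short position value = −(long value) = kr 12.92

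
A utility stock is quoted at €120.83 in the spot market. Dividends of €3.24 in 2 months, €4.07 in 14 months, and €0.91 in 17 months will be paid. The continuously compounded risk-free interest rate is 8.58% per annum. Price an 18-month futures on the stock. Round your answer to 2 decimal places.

€128.69

PV(dividends) I = 3.24·e^(−0.0858·2/12) + 4.07·e^(−0.0858·14/12) + 0.91·e^(−0.0858·17/12)
I = 3.1940 + 3.6823 + 0.8058 = 7.6821
F = (S − I)·e^(rT) = (120.83 − 7.6821) · e^(0.0858·18/12)
= 113.1479 · e^0.128700 = 113.1479 × 1.137349 = €128.69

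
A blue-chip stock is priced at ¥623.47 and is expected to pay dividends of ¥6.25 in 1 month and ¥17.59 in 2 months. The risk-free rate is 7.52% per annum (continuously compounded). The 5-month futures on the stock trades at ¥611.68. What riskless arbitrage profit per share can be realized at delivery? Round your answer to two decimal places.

¥7.30 per share

PV(dividends) I = 6.25·e^(−0.0752·1/12) + 17.59·e^(−0.0752·2/12) = 23.5819
Fair futures F* = (S − I)·e^(rT) = (623.47 − 23.5819)·e^0.031333 = 599.8881 × 1.031829 = 618.9819
Market ¥611.68 < fair 618.9819: forward underpriced → reverse cash-and-carry (short the stock, invest proceeds at r, pay the dividends, go long the forward).
Profit at T = |F_mkt − F*| = |611.68 − 618.9819| = ¥7.30 per share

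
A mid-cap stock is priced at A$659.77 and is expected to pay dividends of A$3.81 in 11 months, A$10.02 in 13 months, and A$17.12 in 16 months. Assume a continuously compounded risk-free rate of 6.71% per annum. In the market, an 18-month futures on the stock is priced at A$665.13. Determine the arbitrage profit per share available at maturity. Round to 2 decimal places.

PV(dividends) I = 3.81·e^(−0.0671·11/12) + 10.02·e^(−0.0671·13/12) + 17.12·e^(−0.0671·16/12) = 28.5550
Fair futures F* = (S − I)·e^(rT) = (659.77 − 28.5550)·e^0.100650 = 631.2150 × 1.105890 = 698.0544
Market A$665.13 < fair 698.0544: forward underpriced → reverse cash-and-carry (short the stock, invest proceeds at r, pay the dividends, go long the forward).
Profit at T = |F_mkt − F*| = |665.13 − 698.0544| = A$32.92 per share

A$32.92 per share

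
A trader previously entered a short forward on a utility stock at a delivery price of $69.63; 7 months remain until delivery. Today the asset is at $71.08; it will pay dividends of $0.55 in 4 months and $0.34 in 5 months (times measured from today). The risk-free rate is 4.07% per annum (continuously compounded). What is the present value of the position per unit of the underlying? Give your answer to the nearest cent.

PV(remaining dividends) I = 0.55·e^(−0.0407·4/12) + 0.34·e^(−0.0407·5/12) = 0.8769
Current forward F = (S − I)·e^(rT) = (71.08 − 0.8769)·e^(0.0407·7/12) = 70.2031 × 1.024026 = 71.8898
Value (long) = (F − K)·e^(−rT) = (71.8898 − 69.63) × 0.976538 = 2.2068
Short position value = −(long value) = -$2.21

-$2.21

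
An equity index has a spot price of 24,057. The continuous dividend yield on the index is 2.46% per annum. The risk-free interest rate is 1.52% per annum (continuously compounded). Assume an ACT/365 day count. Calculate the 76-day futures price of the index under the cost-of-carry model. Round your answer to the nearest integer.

24,010

F = S·e^((r − q)T) = 24057 · e^((0.0152 − 0.0246) × 76/365)
= 24057 · e^-0.001957 = 24057 × 0.998045
F = 24,010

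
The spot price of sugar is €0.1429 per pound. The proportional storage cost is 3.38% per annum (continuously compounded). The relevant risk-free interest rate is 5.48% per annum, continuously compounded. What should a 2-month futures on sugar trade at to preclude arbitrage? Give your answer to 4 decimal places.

Net carry = r + u − y = 0.0548 + 0.0338 − 0.0000 = 0.0886
F = S·e^((r+u−y)T) = 0.1429 · e^(0.0886 × 2/12) = 0.1429 · e^0.014767
= 0.1429 × 1.014877 = €0.1450 per pound

€0.1450 per pound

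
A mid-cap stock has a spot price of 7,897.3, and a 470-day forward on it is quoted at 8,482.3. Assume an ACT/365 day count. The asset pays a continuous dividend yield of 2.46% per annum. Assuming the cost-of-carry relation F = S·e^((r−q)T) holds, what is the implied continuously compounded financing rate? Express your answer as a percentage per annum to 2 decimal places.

8.01%

From F = S·e^((r−q)T): (r − q) = ln(F/S)/T
ln(8482.3/7897.3) = ln(1.074076) = 0.071461
(r − q) = 0.071461 / (470/365) = 0.055496
r = ln(F/S)/T + q = 0.055496 + 0.0246 = 0.080096
r = 8.01%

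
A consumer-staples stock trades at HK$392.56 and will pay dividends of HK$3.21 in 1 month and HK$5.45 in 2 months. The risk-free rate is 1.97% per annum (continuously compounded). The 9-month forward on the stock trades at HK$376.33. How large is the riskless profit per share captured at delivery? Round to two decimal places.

HK$13.31 per share

PV(dividends) I = 3.21·e^(−0.0197·1/12) + 5.45·e^(−0.0197·2/12) = 8.6369
Fair forward F* = (S − I)·e^(rT) = (392.56 − 8.6369)·e^0.014775 = 383.9231 × 1.014885 = 389.6378
Market HK$376.33 < fair 389.6378: forward underpriced → reverse cash-and-carry (short the stock, invest proceeds at r, pay the dividends, go long the forward).
Profit at T = |F_mkt − F*| = |376.33 − 389.6378| = HK$13.31 per share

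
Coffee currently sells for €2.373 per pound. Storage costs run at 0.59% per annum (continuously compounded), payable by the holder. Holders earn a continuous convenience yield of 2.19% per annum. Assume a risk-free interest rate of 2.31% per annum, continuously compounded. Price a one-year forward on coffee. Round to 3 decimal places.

€2.390 per pound

Net carry = r + u − y = 0.0231 + 0.0059 − 0.0219 = 0.0071
F = S·e^((r+u−y)T) = 2.373 · e^(0.0071 × 12/12) = 2.373 · e^0.007100
= 2.373 × 1.007125 = €2.390 per pound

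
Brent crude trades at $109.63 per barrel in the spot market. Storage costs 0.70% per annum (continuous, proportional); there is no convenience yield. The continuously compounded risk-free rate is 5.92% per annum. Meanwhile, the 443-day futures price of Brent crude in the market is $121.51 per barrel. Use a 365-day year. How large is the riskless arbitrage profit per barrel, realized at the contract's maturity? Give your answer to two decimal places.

$2.71 per barrel

Fair futures: F* = S·e^(carry·T), with carry = (r + u) = 0.0592 + 0.0070 = 0.0662
F* = 109.63 · e^(0.0662 × 443/365) = 109.63 · e^0.080347 = 109.63 × 1.083663 = $118.8020
Market $121.51 > fair $118.8020: forward overpriced → cash-and-carry (buy spot, short the forward).
At maturity, profit = |F_mkt − F*| = |121.51 − 118.8020| = $2.71 per barrel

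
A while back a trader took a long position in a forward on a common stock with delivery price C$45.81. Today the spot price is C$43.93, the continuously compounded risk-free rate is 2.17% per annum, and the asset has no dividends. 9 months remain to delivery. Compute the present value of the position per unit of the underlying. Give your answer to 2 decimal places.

-C$1.14

Current fair forward for the remaining 9 months: F = S·e^(r·T), r = 0.0217
F = 43.93 · e^(0.0217 × 9/12) = 43.93 × 1.016408 = 44.6508
Value of long forward = (F − K)·e^(−rT) = (44.6508 − 45.81) · e^(−0.0217·9/12)
= -1.1592 × 0.983857 = -1.14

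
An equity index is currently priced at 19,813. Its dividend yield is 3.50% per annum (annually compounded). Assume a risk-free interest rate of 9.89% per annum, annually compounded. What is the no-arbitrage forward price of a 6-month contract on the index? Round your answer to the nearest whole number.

20,415

F = S · (1+r)^T / (1+q)^T
= 19813 × 1.048284 / 1.017349 = 19813 × 1.030407
F = 20,415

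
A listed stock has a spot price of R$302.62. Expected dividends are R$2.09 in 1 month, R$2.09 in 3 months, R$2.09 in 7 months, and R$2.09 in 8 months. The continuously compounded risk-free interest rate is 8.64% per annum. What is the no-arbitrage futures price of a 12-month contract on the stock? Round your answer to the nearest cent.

R$321.12

PV(dividends) I = 2.09·e^(−0.0864·1/12) + 2.09·e^(−0.0864·3/12) + 2.09·e^(−0.0864·7/12) + 2.09·e^(−0.0864·8/12)
I = 2.0750 + 2.0453 + 1.9873 + 1.9730 = 8.0806
F = (S − I)·e^(rT) = (302.62 − 8.0806) · e^(0.0864·12/12)
= 294.5394 · e^0.086400 = 294.5394 × 1.090242 = R$321.12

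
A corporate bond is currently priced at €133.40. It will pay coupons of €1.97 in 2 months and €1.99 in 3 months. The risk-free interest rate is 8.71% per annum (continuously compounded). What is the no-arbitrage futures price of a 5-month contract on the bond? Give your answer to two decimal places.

€134.30

PV(coupons) I = 1.97·e^(−0.0871·2/12) + 1.99·e^(−0.0871·3/12)
I = 1.9416 + 1.9471 = 3.8887
F = (S − I)·e^(rT) = (133.40 − 3.8887) · e^(0.0871·5/12)
= 129.5113 · e^0.036292 = 129.5113 × 1.036959 = €134.30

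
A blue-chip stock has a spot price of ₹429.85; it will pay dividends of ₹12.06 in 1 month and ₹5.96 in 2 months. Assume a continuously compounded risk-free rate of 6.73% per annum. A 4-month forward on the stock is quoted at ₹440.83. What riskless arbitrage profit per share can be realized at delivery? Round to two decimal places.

₹19.52 per share

PV(dividends) I = 12.06·e^(−0.0673·1/12) + 5.96·e^(−0.0673·2/12) = 17.8861
Fair forward F* = (S − I)·e^(rT) = (429.85 − 17.8861)·e^0.022433 = 411.9639 × 1.022687 = 421.3101
Market ₹440.83 > fair 421.3101: forward overpriced → cash-and-carry (borrow at r, buy the stock and collect the dividends, short the forward).
Profit at T = |F_mkt − F*| = |440.83 − 421.3101| = ₹19.52 per share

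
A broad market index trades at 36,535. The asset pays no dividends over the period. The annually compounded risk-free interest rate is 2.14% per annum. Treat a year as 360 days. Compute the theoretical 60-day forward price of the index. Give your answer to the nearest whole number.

36,664

F = S · (1+r)^T
= 36535 × 1.003535
F = 36,664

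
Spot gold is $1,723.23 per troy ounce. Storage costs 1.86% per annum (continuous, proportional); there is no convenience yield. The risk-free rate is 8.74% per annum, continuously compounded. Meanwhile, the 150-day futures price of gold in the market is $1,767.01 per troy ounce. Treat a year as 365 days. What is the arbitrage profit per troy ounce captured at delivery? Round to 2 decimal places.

Fair futures: F* = S·e^(carry·T), with carry = (r + u) = 0.0874 + 0.0186 = 0.1060
F* = 1723.23 · e^(0.1060 × 150/365) = 1723.23 · e^0.04356164 = 1723.23 × 1.04452438 = $1799.9557
Market $1767.01 < fair $1799.9557: forward underpriced → reverse cash-and-carry (short spot, go long the forward).
At maturity, profit = |F_mkt − F*| = |1767.01 − 1799.9557| = $32.95 per troy ounce

$32.95 per troy ounce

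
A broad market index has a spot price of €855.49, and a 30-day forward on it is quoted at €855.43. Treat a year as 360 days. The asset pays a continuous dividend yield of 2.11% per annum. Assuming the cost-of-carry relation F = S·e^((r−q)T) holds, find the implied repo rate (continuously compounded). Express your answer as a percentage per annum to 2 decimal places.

2.03%

From F = S·e^((r−q)T): (r − q) = ln(F/S)/T
ln(855.43/855.49) = ln(0.999930) = -0.000070
(r − q) = -0.000070 / (30/360) = -0.000840
r = ln(F/S)/T + q = -0.000840 + 0.0211 = 0.020260
r = 2.03%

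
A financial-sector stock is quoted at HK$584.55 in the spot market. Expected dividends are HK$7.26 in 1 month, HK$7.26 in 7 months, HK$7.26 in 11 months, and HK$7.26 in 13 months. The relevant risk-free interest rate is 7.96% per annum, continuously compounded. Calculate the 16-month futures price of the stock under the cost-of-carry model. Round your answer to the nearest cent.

HK$619.37

PV(dividends) I = 7.26·e^(−0.0796·1/12) + 7.26·e^(−0.0796·7/12) + 7.26·e^(−0.0796·11/12) + 7.26·e^(−0.0796·13/12)
I = 7.2120 + 6.9306 + 6.7491 + 6.6602 = 27.5519
F = (S − I)·e^(rT) = (584.55 − 27.5519) · e^(0.0796·16/12)
= 556.9981 · e^0.106133 = 556.9981 × 1.111970 = HK$619.37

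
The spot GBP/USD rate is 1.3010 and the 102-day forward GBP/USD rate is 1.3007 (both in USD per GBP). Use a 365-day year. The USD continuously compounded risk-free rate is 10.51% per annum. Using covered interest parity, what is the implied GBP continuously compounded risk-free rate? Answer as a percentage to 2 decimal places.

10.59%

F = S·e^((r_USD − r_GBP)T) ⇒ r_GBP = r_USD − ln(F/S)/T
ln(1.3007/1.3010) = -0.000231; /(102/365) = -0.000827
r_GBP = 0.1051 + 0.000827 = 0.105927
r_GBP = 10.59%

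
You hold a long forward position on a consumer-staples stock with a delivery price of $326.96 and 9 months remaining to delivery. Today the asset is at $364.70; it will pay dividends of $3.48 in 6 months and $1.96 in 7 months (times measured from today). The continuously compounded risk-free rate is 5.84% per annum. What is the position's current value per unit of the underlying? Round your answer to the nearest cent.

PV(remaining dividends) I = 3.48·e^(−0.0584·6/12) + 1.96·e^(−0.0584·7/12) = 5.2742
Current forward F = (S − I)·e^(rT) = (364.70 − 5.2742)·e^(0.0584·9/12) = 359.4258 × 1.044773 = 375.5184
Value (long) = (F − K)·e^(−rT) = (375.5184 − 326.96) × 0.957145 = 46.4774
Value = $46.48

$46.48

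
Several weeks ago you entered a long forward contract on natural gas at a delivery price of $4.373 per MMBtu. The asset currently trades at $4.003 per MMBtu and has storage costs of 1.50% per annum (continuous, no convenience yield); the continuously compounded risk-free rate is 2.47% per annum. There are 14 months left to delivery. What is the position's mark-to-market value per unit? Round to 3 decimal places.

-$0.175 per MMBtu

Current fair forward for the remaining 14 months: F = S·e^((r + u)·T), (r + u) = 0.0247 + 0.0150 = 0.0397
F = 4.003 · e^(0.0397 × 14/12) = 4.003 × 1.047406 = 4.1928
Value of long forward = (F − K)·e^(−rT) = (4.1928 − 4.373) · e^(−0.0247·14/12)
= -0.1802 × 0.971595 = -0.175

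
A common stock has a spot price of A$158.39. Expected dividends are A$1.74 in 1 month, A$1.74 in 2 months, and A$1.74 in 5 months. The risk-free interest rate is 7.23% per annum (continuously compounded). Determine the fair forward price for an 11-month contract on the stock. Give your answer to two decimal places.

A$163.75

PV(dividends) I = 1.74·e^(−0.0723·1/12) + 1.74·e^(−0.0723·2/12) + 1.74·e^(−0.0723·5/12)
I = 1.7295 + 1.7192 + 1.6884 = 5.1371
F = (S − I)·e^(rT) = (158.39 − 5.1371) · e^(0.0723·11/12)
= 153.2529 · e^0.066275 = 153.2529 × 1.068521 = A$163.75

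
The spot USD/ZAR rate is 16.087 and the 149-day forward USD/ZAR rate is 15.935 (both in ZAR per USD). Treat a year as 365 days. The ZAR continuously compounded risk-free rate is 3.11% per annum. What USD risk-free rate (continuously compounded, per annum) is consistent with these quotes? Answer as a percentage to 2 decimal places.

5.44%

F = S·e^((r_ZAR − r_USD)T) ⇒ r_USD = r_ZAR − ln(F/S)/T
ln(15.935/16.087) = -0.009494; /(149/365) = -0.023257
r_USD = 0.0311 + 0.023257 = 0.054357
r_USD = 5.44%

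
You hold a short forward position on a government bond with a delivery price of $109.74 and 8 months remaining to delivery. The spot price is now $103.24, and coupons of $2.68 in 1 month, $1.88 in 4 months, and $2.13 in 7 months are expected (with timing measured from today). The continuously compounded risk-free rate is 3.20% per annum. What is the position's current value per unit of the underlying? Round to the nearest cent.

PV(remaining coupons) I = 2.68·e^(−0.0320·1/12) + 1.88·e^(−0.0320·4/12) + 2.13·e^(−0.0320·7/12) = 6.6235
Current forward F = (S − I)·e^(rT) = (103.24 − 6.6235)·e^(0.0320·8/12) = 96.6165 × 1.021563 = 98.6998
Value (long) = (F − K)·e^(−rT) = (98.6998 − 109.74) × 0.978893 = -10.8072
Short position value = −(long value) = $10.81

$10.81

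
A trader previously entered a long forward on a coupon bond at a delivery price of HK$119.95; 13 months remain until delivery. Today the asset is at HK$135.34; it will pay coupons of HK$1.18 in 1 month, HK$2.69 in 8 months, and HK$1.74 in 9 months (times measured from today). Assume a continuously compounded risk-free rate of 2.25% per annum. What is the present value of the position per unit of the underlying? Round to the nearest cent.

PV(remaining coupons) I = 1.18·e^(−0.0225·1/12) + 2.69·e^(−0.0225·8/12) + 1.74·e^(−0.0225·9/12) = 5.5386
Current forward F = (S − I)·e^(rT) = (135.34 − 5.5386)·e^(0.0225·13/12) = 129.8014 × 1.024674 = 133.0041
Value (long) = (F − K)·e^(−rT) = (133.0041 − 119.95) × 0.975920 = 12.7398
Value = HK$12.74

HK$12.74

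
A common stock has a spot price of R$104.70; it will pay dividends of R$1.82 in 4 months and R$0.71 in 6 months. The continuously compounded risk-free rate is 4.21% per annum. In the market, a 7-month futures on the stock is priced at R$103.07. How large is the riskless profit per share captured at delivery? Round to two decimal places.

R$1.68 per share

PV(dividends) I = 1.82·e^(−0.0421·4/12) + 0.71·e^(−0.0421·6/12) = 2.4898
Fair futures F* = (S − I)·e^(rT) = (104.70 − 2.4898)·e^0.024558 = 102.2102 × 1.024862 = 104.7513
Market R$103.07 < fair 104.7513: forward underpriced → reverse cash-and-carry (short the stock, invest proceeds at r, pay the dividends, go long the forward).
Profit at T = |F_mkt − F*| = |103.07 − 104.7513| = R$1.68 per share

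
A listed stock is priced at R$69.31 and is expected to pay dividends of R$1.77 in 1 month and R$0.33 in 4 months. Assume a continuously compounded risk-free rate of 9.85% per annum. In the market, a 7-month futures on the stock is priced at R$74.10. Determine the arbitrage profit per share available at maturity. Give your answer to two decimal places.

R$2.89 per share

PV(dividends) I = 1.77·e^(−0.0985·1/12) + 0.33·e^(−0.0985·4/12) = 2.0749
Fair futures F* = (S − I)·e^(rT) = (69.31 − 2.0749)·e^0.057458 = 67.2351 × 1.059141 = 71.2115
Market R$74.10 > fair 71.2115: forward overpriced → cash-and-carry (borrow at r, buy the stock and collect the dividends, short the forward).
Profit at T = |F_mkt − F*| = |74.10 − 71.2115| = R$2.89 per share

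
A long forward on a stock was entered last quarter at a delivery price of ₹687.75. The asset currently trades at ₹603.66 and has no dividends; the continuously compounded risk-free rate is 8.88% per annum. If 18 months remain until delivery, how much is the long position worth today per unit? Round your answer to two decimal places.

Current fair forward for the remaining 18 months: F = S·e^(r·T), r = 0.0888
F = 603.66 · e^(0.0888 × 18/12) = 603.66 × 1.142478 = 689.6683
Value of long forward = (F − K)·e^(−rT) = (689.6683 − 687.75) · e^(−0.0888·18/12)
= 1.9183 × 0.875290 = 1.68

₹1.68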